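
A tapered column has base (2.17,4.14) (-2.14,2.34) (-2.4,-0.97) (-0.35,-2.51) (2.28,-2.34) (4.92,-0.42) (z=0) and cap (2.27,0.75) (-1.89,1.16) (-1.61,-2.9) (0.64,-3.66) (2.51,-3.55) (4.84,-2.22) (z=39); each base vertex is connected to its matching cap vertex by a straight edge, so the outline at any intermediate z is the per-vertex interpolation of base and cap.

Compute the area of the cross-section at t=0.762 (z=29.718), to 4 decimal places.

Area at t=0.762: 25.3656

Cross-section at t=0.762: each vertex is (1-t)·p0[i] + t·p1[i].
  v1: (1-0.762)·(2.17,4.14) + 0.762·(2.27,0.75) = (2.2462,1.5568)
  v2: (1-0.762)·(-2.14,2.34) + 0.762·(-1.89,1.16) = (-1.9495,1.4408)
  v3: (1-0.762)·(-2.4,-0.97) + 0.762·(-1.61,-2.9) = (-1.7980,-2.4407)
  v4: (1-0.762)·(-0.35,-2.51) + 0.762·(0.64,-3.66) = (0.4044,-3.3863)
  v5: (1-0.762)·(2.28,-2.34) + 0.762·(2.51,-3.55) = (2.4553,-3.2620)
  v6: (1-0.762)·(4.92,-0.42) + 0.762·(4.84,-2.22) = (4.8590,-1.7916)
Shoelace sum Σ(x_i·y_{i+1} − x_{i+1}·y_i):
  i=1: 2.2462·1.4408 − -1.9495·1.5568 = +6.2714 (running +6.2714)
  i=2: -1.9495·-2.4407 − -1.7980·1.4408 = +7.3487 (running +13.6202)
  i=3: -1.7980·-3.3863 − 0.4044·-2.4407 = +7.0756 (running +20.6958)
  i=4: 0.4044·-3.2620 − 2.4553·-3.3863 = +6.9952 (running +27.6909)
  i=5: 2.4553·-1.7916 − 4.8590·-3.2620 = +11.4514 (running +39.1423)
  i=6: 4.8590·1.5568 − 2.2462·-1.7916 = +11.5889 (running +50.7313)
Area = |Σ|/2 = |50.7313|/2 = 25.3656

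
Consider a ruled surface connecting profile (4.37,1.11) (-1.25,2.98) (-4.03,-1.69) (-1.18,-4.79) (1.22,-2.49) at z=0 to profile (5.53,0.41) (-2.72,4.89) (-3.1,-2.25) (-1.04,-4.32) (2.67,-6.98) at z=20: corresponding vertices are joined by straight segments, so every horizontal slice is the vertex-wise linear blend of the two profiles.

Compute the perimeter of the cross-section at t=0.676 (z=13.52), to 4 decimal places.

Cross-section at t=0.676: each vertex is (1-t)·p0[i] + t·p1[i].
  v1: (1-0.676)·(4.37,1.11) + 0.676·(5.53,0.41) = (5.1542,0.6368)
  v2: (1-0.676)·(-1.25,2.98) + 0.676·(-2.72,4.89) = (-2.2437,4.2712)
  v3: (1-0.676)·(-4.03,-1.69) + 0.676·(-3.1,-2.25) = (-3.4013,-2.0686)
  v4: (1-0.676)·(-1.18,-4.79) + 0.676·(-1.04,-4.32) = (-1.0854,-4.4723)
  v5: (1-0.676)·(1.22,-2.49) + 0.676·(2.67,-6.98) = (2.2002,-5.5252)
Perimeter = Σ |v_{i+1} − v_i|:
  edge 1→2: √(-7.3979² + 3.6344²) = 8.2424 (running 8.2424)
  edge 2→3: √(-1.1576² + -6.3397²) = 6.4445 (running 14.6869)
  edge 3→4: √(2.3160² + -2.4037²) = 3.3379 (running 18.0248)
  edge 4→5: √(3.2856² + -1.0530²) = 3.4502 (running 21.4750)
  edge 5→1: √(2.9540² + 6.1620²) = 6.8335 (running 28.3085)
Perimeter = 28.3085

Perimeter at t=0.676: 28.3085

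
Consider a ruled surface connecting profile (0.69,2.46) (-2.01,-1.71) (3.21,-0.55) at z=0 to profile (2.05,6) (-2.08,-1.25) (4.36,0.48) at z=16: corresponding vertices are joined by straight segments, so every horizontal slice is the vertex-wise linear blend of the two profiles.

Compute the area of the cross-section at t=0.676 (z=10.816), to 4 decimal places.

Area at t=0.676: 16.0629

Cross-section at t=0.676: each vertex is (1-t)·p0[i] + t·p1[i].
  v1: (1-0.676)·(0.69,2.46) + 0.676·(2.05,6) = (1.6094,4.8530)
  v2: (1-0.676)·(-2.01,-1.71) + 0.676·(-2.08,-1.25) = (-2.0573,-1.3990)
  v3: (1-0.676)·(3.21,-0.55) + 0.676·(4.36,0.48) = (3.9874,0.1463)
Shoelace sum Σ(x_i·y_{i+1} − x_{i+1}·y_i):
  i=1: 1.6094·-1.3990 − -2.0573·4.8530 = +7.7327 (running +7.7327)
  i=2: -2.0573·0.1463 − 3.9874·-1.3990 = +5.2776 (running +13.0103)
  i=3: 3.9874·4.8530 − 1.6094·0.1463 = +19.1156 (running +32.1259)
Area = |Σ|/2 = |32.1259|/2 = 16.0629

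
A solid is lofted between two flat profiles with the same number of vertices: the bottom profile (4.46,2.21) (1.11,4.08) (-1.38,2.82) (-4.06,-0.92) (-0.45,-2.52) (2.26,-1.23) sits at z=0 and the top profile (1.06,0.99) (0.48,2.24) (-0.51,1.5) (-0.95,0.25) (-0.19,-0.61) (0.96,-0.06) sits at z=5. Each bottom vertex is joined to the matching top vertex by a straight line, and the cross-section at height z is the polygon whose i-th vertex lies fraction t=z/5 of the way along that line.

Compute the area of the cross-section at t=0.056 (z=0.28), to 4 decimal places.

Area at t=0.056: 29.5890

Cross-section at t=0.056: each vertex is (1-t)·p0[i] + t·p1[i].
  v1: (1-0.056)·(4.46,2.21) + 0.056·(1.06,0.99) = (4.2696,2.1417)
  v2: (1-0.056)·(1.11,4.08) + 0.056·(0.48,2.24) = (1.0747,3.9770)
  v3: (1-0.056)·(-1.38,2.82) + 0.056·(-0.51,1.5) = (-1.3313,2.7461)
  v4: (1-0.056)·(-4.06,-0.92) + 0.056·(-0.95,0.25) = (-3.8858,-0.8545)
  v5: (1-0.056)·(-0.45,-2.52) + 0.056·(-0.19,-0.61) = (-0.4354,-2.4130)
  v6: (1-0.056)·(2.26,-1.23) + 0.056·(0.96,-0.06) = (2.1872,-1.1645)
Shoelace sum Σ(x_i·y_{i+1} − x_{i+1}·y_i):
  i=1: 4.2696·3.9770 − 1.0747·2.1417 = +14.6783 (running +14.6783)
  i=2: 1.0747·2.7461 − -1.3313·3.9770 = +8.2457 (running +22.9240)
  i=3: -1.3313·-0.8545 − -3.8858·2.7461 = +11.8084 (running +34.7324)
  i=4: -3.8858·-2.4130 − -0.4354·-0.8545 = +9.0046 (running +43.7370)
  i=5: -0.4354·-1.1645 − 2.1872·-2.4130 = +5.7849 (running +49.5219)
  i=6: 2.1872·2.1417 − 4.2696·-1.1645 = +9.6561 (running +59.1780)
Area = |Σ|/2 = |59.1780|/2 = 29.5890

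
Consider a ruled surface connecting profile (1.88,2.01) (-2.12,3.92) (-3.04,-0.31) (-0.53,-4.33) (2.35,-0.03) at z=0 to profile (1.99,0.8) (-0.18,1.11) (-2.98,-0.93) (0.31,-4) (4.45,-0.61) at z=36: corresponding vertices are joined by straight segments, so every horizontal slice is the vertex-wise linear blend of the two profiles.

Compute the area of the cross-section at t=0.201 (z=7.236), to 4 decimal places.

Cross-section at t=0.201: each vertex is (1-t)·p0[i] + t·p1[i].
  v1: (1-0.201)·(1.88,2.01) + 0.201·(1.99,0.8) = (1.9021,1.7668)
  v2: (1-0.201)·(-2.12,3.92) + 0.201·(-0.18,1.11) = (-1.7301,3.3552)
  v3: (1-0.201)·(-3.04,-0.31) + 0.201·(-2.98,-0.93) = (-3.0279,-0.4346)
  v4: (1-0.201)·(-0.53,-4.33) + 0.201·(0.31,-4) = (-0.3612,-4.2637)
  v5: (1-0.201)·(2.35,-0.03) + 0.201·(4.45,-0.61) = (2.7721,-0.1466)
Shoelace sum Σ(x_i·y_{i+1} − x_{i+1}·y_i):
  i=1: 1.9021·3.3552 − -1.7301·1.7668 = +9.4386 (running +9.4386)
  i=2: -1.7301·-0.4346 − -3.0279·3.3552 = +10.9112 (running +20.3498)
  i=3: -3.0279·-4.2637 − -0.3612·-0.4346 = +12.7532 (running +33.1030)
  i=4: -0.3612·-0.1466 − 2.7721·-4.2637 = +11.8723 (running +44.9753)
  i=5: 2.7721·1.7668 − 1.9021·-0.1466 = +5.1765 (running +50.1518)
Area = |Σ|/2 = |50.1518|/2 = 25.0759

Area at t=0.201: 25.0759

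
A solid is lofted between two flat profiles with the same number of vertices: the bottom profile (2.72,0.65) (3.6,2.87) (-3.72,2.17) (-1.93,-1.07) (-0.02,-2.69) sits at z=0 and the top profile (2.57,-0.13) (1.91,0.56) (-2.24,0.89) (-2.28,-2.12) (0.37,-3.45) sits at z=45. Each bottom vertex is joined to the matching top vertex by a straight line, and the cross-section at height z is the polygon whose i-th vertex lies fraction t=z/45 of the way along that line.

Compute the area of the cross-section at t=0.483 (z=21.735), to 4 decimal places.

Area at t=0.483: 18.1472

Cross-section at t=0.483: each vertex is (1-t)·p0[i] + t·p1[i].
  v1: (1-0.483)·(2.72,0.65) + 0.483·(2.57,-0.13) = (2.6475,0.2733)
  v2: (1-0.483)·(3.6,2.87) + 0.483·(1.91,0.56) = (2.7837,1.7543)
  v3: (1-0.483)·(-3.72,2.17) + 0.483·(-2.24,0.89) = (-3.0052,1.5518)
  v4: (1-0.483)·(-1.93,-1.07) + 0.483·(-2.28,-2.12) = (-2.0990,-1.5772)
  v5: (1-0.483)·(-0.02,-2.69) + 0.483·(0.37,-3.45) = (0.1684,-3.0571)
Shoelace sum Σ(x_i·y_{i+1} − x_{i+1}·y_i):
  i=1: 2.6475·1.7543 − 2.7837·0.2733 = +3.8838 (running +3.8838)
  i=2: 2.7837·1.5518 − -3.0052·1.7543 = +9.5915 (running +13.4754)
  i=3: -3.0052·-1.5772 − -2.0990·1.5518 = +7.9968 (running +21.4722)
  i=4: -2.0990·-3.0571 − 0.1684·-1.5772 = +6.6825 (running +28.1547)
  i=5: 0.1684·0.2733 − 2.6475·-3.0571 = +8.1398 (running +36.2945)
Area = |Σ|/2 = |36.2945|/2 = 18.1472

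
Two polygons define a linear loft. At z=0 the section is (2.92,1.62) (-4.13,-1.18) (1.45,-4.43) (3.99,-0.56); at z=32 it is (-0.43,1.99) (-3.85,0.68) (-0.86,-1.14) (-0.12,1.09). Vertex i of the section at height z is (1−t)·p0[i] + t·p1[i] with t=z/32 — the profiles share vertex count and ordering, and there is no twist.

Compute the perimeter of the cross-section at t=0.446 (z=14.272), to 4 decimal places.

Perimeter at t=0.446: 16.3288

Cross-section at t=0.446: each vertex is (1-t)·p0[i] + t·p1[i].
  v1: (1-0.446)·(2.92,1.62) + 0.446·(-0.43,1.99) = (1.4259,1.7850)
  v2: (1-0.446)·(-4.13,-1.18) + 0.446·(-3.85,0.68) = (-4.0051,-0.3504)
  v3: (1-0.446)·(1.45,-4.43) + 0.446·(-0.86,-1.14) = (0.4197,-2.9627)
  v4: (1-0.446)·(3.99,-0.56) + 0.446·(-0.12,1.09) = (2.1569,0.1759)
Perimeter = Σ |v_{i+1} − v_i|:
  edge 1→2: √(-5.4310² + -2.1355²) = 5.8358 (running 5.8358)
  edge 2→3: √(4.4249² + -2.6122²) = 5.1384 (running 10.9742)
  edge 3→4: √(1.7372² + 3.1386²) = 3.5873 (running 14.5614)
  edge 4→1: √(-0.7310² + 1.6091²) = 1.7674 (running 16.3288)
Perimeter = 16.3288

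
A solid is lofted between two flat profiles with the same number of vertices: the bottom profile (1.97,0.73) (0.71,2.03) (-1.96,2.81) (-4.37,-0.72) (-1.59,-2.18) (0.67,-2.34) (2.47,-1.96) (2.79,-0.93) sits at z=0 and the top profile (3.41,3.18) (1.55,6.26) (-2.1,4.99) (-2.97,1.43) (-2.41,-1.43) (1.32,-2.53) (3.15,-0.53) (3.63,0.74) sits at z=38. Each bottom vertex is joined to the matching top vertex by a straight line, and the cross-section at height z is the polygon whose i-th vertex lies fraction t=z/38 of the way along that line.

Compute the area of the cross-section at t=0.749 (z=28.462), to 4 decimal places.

Cross-section at t=0.749: each vertex is (1-t)·p0[i] + t·p1[i].
  v1: (1-0.749)·(1.97,0.73) + 0.749·(3.41,3.18) = (3.0486,2.5651)
  v2: (1-0.749)·(0.71,2.03) + 0.749·(1.55,6.26) = (1.3392,5.1983)
  v3: (1-0.749)·(-1.96,2.81) + 0.749·(-2.1,4.99) = (-2.0649,4.4428)
  v4: (1-0.749)·(-4.37,-0.72) + 0.749·(-2.97,1.43) = (-3.3214,0.8903)
  v5: (1-0.749)·(-1.59,-2.18) + 0.749·(-2.41,-1.43) = (-2.2042,-1.6182)
  v6: (1-0.749)·(0.67,-2.34) + 0.749·(1.32,-2.53) = (1.1568,-2.4823)
  v7: (1-0.749)·(2.47,-1.96) + 0.749·(3.15,-0.53) = (2.9793,-0.8889)
  v8: (1-0.749)·(2.79,-0.93) + 0.749·(3.63,0.74) = (3.4192,0.3208)
Shoelace sum Σ(x_i·y_{i+1} − x_{i+1}·y_i):
  i=1: 3.0486·5.1983 − 1.3392·2.5651 = +12.4122 (running +12.4122)
  i=2: 1.3392·4.4428 − -2.0649·5.1983 = +16.6833 (running +29.0956)
  i=3: -2.0649·0.8903 − -3.3214·4.4428 = +12.9179 (running +42.0135)
  i=4: -3.3214·-1.6182 − -2.2042·0.8903 = +7.3373 (running +49.3509)
  i=5: -2.2042·-2.4823 − 1.1568·-1.6182 = +7.3435 (running +56.6944)
  i=6: 1.1568·-0.8889 − 2.9793·-2.4823 = +6.3672 (running +63.0616)
  i=7: 2.9793·0.3208 − 3.4192·-0.8889 = +3.9952 (running +67.0569)
  i=8: 3.4192·2.5651 − 3.0486·0.3208 = +7.7922 (running +74.8491)
Area = |Σ|/2 = |74.8491|/2 = 37.4246

Area at t=0.749: 37.4246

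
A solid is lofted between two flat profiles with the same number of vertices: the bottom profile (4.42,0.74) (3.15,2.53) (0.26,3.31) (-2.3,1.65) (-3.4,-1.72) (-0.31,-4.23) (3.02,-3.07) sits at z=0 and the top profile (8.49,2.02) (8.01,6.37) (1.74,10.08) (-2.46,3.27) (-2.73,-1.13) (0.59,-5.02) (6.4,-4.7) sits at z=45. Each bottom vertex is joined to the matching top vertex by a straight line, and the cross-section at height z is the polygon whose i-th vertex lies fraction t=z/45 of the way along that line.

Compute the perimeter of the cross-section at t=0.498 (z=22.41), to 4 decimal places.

Cross-section at t=0.498: each vertex is (1-t)·p0[i] + t·p1[i].
  v1: (1-0.498)·(4.42,0.74) + 0.498·(8.49,2.02) = (6.4469,1.3774)
  v2: (1-0.498)·(3.15,2.53) + 0.498·(8.01,6.37) = (5.5703,4.4423)
  v3: (1-0.498)·(0.26,3.31) + 0.498·(1.74,10.08) = (0.9970,6.6815)
  v4: (1-0.498)·(-2.3,1.65) + 0.498·(-2.46,3.27) = (-2.3797,2.4568)
  v5: (1-0.498)·(-3.4,-1.72) + 0.498·(-2.73,-1.13) = (-3.0663,-1.4262)
  v6: (1-0.498)·(-0.31,-4.23) + 0.498·(0.59,-5.02) = (0.1382,-4.6234)
  v7: (1-0.498)·(3.02,-3.07) + 0.498·(6.4,-4.7) = (4.7032,-3.8817)
Perimeter = Σ |v_{i+1} − v_i|:
  edge 1→2: √(-0.8766² + 3.0649²) = 3.1878 (running 3.1878)
  edge 2→3: √(-4.5732² + 2.2391²) = 5.0920 (running 8.2798)
  edge 3→4: √(-3.3767² + -4.2247²) = 5.4084 (running 13.6881)
  edge 4→5: √(-0.6867² + -3.8829²) = 3.9432 (running 17.6313)
  edge 5→6: √(3.2045² + -3.1972²) = 4.5267 (running 22.1580)
  edge 6→7: √(4.5650² + 0.7417²) = 4.6249 (running 26.7829)
  edge 7→1: √(1.7436² + 5.2592²) = 5.5407 (running 32.3236)
Perimeter = 32.3236

Perimeter at t=0.498: 32.3236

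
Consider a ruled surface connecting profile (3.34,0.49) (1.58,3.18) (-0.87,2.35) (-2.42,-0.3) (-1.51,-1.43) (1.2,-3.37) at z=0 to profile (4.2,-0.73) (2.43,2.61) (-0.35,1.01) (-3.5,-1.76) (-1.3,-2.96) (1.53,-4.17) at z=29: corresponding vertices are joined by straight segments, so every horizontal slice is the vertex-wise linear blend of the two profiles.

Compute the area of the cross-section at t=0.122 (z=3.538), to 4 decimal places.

Cross-section at t=0.122: each vertex is (1-t)·p0[i] + t·p1[i].
  v1: (1-0.122)·(3.34,0.49) + 0.122·(4.2,-0.73) = (3.4449,0.3412)
  v2: (1-0.122)·(1.58,3.18) + 0.122·(2.43,2.61) = (1.6837,3.1105)
  v3: (1-0.122)·(-0.87,2.35) + 0.122·(-0.35,1.01) = (-0.8066,2.1865)
  v4: (1-0.122)·(-2.42,-0.3) + 0.122·(-3.5,-1.76) = (-2.5518,-0.4781)
  v5: (1-0.122)·(-1.51,-1.43) + 0.122·(-1.3,-2.96) = (-1.4844,-1.6167)
  v6: (1-0.122)·(1.2,-3.37) + 0.122·(1.53,-4.17) = (1.2403,-3.4676)
Shoelace sum Σ(x_i·y_{i+1} − x_{i+1}·y_i):
  i=1: 3.4449·3.1105 − 1.6837·0.3412 = +10.1409 (running +10.1409)
  i=2: 1.6837·2.1865 − -0.8066·3.1105 = +6.1902 (running +16.3311)
  i=3: -0.8066·-0.4781 − -2.5518·2.1865 = +5.9651 (running +22.2962)
  i=4: -2.5518·-1.6167 − -1.4844·-0.4781 = +3.4156 (running +25.7118)
  i=5: -1.4844·-3.4676 − 1.2403·-1.6167 = +7.1523 (running +32.8641)
  i=6: 1.2403·0.3412 − 3.4449·-3.4676 = +12.3687 (running +45.2329)
Area = |Σ|/2 = |45.2329|/2 = 22.6164

Area at t=0.122: 22.6164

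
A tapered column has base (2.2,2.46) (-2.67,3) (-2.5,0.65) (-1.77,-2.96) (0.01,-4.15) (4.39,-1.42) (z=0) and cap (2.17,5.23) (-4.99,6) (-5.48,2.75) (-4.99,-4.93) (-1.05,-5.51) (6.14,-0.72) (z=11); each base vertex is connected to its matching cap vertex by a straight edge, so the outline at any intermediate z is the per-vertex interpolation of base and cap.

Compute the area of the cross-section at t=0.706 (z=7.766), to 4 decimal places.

Cross-section at t=0.706: each vertex is (1-t)·p0[i] + t·p1[i].
  v1: (1-0.706)·(2.2,2.46) + 0.706·(2.17,5.23) = (2.1788,4.4156)
  v2: (1-0.706)·(-2.67,3) + 0.706·(-4.99,6) = (-4.3079,5.1180)
  v3: (1-0.706)·(-2.5,0.65) + 0.706·(-5.48,2.75) = (-4.6039,2.1326)
  v4: (1-0.706)·(-1.77,-2.96) + 0.706·(-4.99,-4.93) = (-4.0433,-4.3508)
  v5: (1-0.706)·(0.01,-4.15) + 0.706·(-1.05,-5.51) = (-0.7384,-5.1102)
  v6: (1-0.706)·(4.39,-1.42) + 0.706·(6.14,-0.72) = (5.6255,-0.9258)
Shoelace sum Σ(x_i·y_{i+1} − x_{i+1}·y_i):
  i=1: 2.1788·5.1180 − -4.3079·4.4156 = +30.1733 (running +30.1733)
  i=2: -4.3079·2.1326 − -4.6039·5.1180 = +14.3756 (running +44.5489)
  i=3: -4.6039·-4.3508 − -4.0433·2.1326 = +28.6534 (running +73.2024)
  i=4: -4.0433·-5.1102 − -0.7384·-4.3508 = +17.4495 (running +90.6519)
  i=5: -0.7384·-0.9258 − 5.6255·-5.1102 = +29.4308 (running +120.0827)
  i=6: 5.6255·4.4156 − 2.1788·-0.9258 = +26.8572 (running +146.9399)
Area = |Σ|/2 = |146.9399|/2 = 73.4700

Area at t=0.706: 73.4700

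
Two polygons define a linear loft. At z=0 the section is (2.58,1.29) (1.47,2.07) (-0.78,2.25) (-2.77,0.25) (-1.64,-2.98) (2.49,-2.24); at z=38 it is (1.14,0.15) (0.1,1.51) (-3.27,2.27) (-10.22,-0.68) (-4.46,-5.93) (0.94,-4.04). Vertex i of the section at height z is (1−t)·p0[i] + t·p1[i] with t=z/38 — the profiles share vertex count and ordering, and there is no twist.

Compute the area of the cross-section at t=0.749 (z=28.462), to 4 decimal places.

Area at t=0.749: 47.8674

Cross-section at t=0.749: each vertex is (1-t)·p0[i] + t·p1[i].
  v1: (1-0.749)·(2.58,1.29) + 0.749·(1.14,0.15) = (1.5014,0.4361)
  v2: (1-0.749)·(1.47,2.07) + 0.749·(0.1,1.51) = (0.4439,1.6506)
  v3: (1-0.749)·(-0.78,2.25) + 0.749·(-3.27,2.27) = (-2.6450,2.2650)
  v4: (1-0.749)·(-2.77,0.25) + 0.749·(-10.22,-0.68) = (-8.3501,-0.4466)
  v5: (1-0.749)·(-1.64,-2.98) + 0.749·(-4.46,-5.93) = (-3.7522,-5.1895)
  v6: (1-0.749)·(2.49,-2.24) + 0.749·(0.94,-4.04) = (1.3291,-3.5882)
Shoelace sum Σ(x_i·y_{i+1} − x_{i+1}·y_i):
  i=1: 1.5014·1.6506 − 0.4439·0.4361 = +2.2846 (running +2.2846)
  i=2: 0.4439·2.2650 − -2.6450·1.6506 = +5.3711 (running +7.6557)
  i=3: -2.6450·-0.4466 − -8.3501·2.2650 = +20.0939 (running +27.7496)
  i=4: -8.3501·-5.1895 − -3.7522·-0.4466 = +41.6574 (running +69.4070)
  i=5: -3.7522·-3.5882 − 1.3291·-5.1895 = +20.3607 (running +89.7677)
  i=6: 1.3291·0.4361 − 1.5014·-3.5882 = +5.9671 (running +95.7349)
Area = |Σ|/2 = |95.7349|/2 = 47.8674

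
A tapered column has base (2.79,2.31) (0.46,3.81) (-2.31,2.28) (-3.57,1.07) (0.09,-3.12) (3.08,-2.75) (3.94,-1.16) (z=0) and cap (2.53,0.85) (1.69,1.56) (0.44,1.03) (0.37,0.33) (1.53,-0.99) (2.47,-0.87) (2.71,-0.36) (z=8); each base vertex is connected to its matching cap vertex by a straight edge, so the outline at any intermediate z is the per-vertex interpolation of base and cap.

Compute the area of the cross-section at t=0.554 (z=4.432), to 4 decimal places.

Area at t=0.554: 13.4394

Cross-section at t=0.554: each vertex is (1-t)·p0[i] + t·p1[i].
  v1: (1-0.554)·(2.79,2.31) + 0.554·(2.53,0.85) = (2.6460,1.5012)
  v2: (1-0.554)·(0.46,3.81) + 0.554·(1.69,1.56) = (1.1414,2.5635)
  v3: (1-0.554)·(-2.31,2.28) + 0.554·(0.44,1.03) = (-0.7865,1.5875)
  v4: (1-0.554)·(-3.57,1.07) + 0.554·(0.37,0.33) = (-1.3872,0.6600)
  v5: (1-0.554)·(0.09,-3.12) + 0.554·(1.53,-0.99) = (0.8878,-1.9400)
  v6: (1-0.554)·(3.08,-2.75) + 0.554·(2.47,-0.87) = (2.7421,-1.7085)
  v7: (1-0.554)·(3.94,-1.16) + 0.554·(2.71,-0.36) = (3.2586,-0.7168)
Shoelace sum Σ(x_i·y_{i+1} − x_{i+1}·y_i):
  i=1: 2.6460·2.5635 − 1.1414·1.5012 = +5.0695 (running +5.0695)
  i=2: 1.1414·1.5875 − -0.7865·2.5635 = +3.8282 (running +8.8977)
  i=3: -0.7865·0.6600 − -1.3872·1.5875 = +1.6831 (running +10.5808)
  i=4: -1.3872·-1.9400 − 0.8878·0.6600 = +2.1053 (running +12.6860)
  i=5: 0.8878·-1.7085 − 2.7421·-1.9400 = +3.8028 (running +16.4889)
  i=6: 2.7421·-0.7168 − 3.2586·-1.7085 = +3.6017 (running +20.0906)
  i=7: 3.2586·1.5012 − 2.6460·-0.7168 = +6.7883 (running +26.8788)
Area = |Σ|/2 = |26.8788|/2 = 13.4394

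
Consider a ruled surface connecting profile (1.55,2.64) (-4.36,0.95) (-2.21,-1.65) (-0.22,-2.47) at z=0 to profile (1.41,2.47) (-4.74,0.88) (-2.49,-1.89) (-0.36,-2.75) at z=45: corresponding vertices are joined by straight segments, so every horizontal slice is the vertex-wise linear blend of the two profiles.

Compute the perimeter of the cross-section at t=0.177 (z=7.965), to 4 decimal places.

Cross-section at t=0.177: each vertex is (1-t)·p0[i] + t·p1[i].
  v1: (1-0.177)·(1.55,2.64) + 0.177·(1.41,2.47) = (1.5252,2.6099)
  v2: (1-0.177)·(-4.36,0.95) + 0.177·(-4.74,0.88) = (-4.4273,0.9376)
  v3: (1-0.177)·(-2.21,-1.65) + 0.177·(-2.49,-1.89) = (-2.2596,-1.6925)
  v4: (1-0.177)·(-0.22,-2.47) + 0.177·(-0.36,-2.75) = (-0.2448,-2.5196)
Perimeter = Σ |v_{i+1} − v_i|:
  edge 1→2: √(-5.9525² + -1.6723²) = 6.1829 (running 6.1829)
  edge 2→3: √(2.1677² + -2.6301²) = 3.4083 (running 9.5912)
  edge 3→4: √(2.0148² + -0.8271²) = 2.1779 (running 11.7691)
  edge 4→1: √(1.7700² + 5.1295²) = 5.4263 (running 17.1954)
Perimeter = 17.1954

Perimeter at t=0.177: 17.1954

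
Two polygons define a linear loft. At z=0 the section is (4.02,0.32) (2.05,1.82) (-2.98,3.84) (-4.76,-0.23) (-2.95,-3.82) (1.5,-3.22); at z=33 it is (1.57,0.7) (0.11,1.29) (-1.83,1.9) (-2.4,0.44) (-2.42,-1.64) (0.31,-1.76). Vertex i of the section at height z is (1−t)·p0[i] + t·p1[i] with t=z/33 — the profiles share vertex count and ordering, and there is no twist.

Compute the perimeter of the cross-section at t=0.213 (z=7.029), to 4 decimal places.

Cross-section at t=0.213: each vertex is (1-t)·p0[i] + t·p1[i].
  v1: (1-0.213)·(4.02,0.32) + 0.213·(1.57,0.7) = (3.4981,0.4009)
  v2: (1-0.213)·(2.05,1.82) + 0.213·(0.11,1.29) = (1.6368,1.7071)
  v3: (1-0.213)·(-2.98,3.84) + 0.213·(-1.83,1.9) = (-2.7351,3.4268)
  v4: (1-0.213)·(-4.76,-0.23) + 0.213·(-2.4,0.44) = (-4.2573,-0.0873)
  v5: (1-0.213)·(-2.95,-3.82) + 0.213·(-2.42,-1.64) = (-2.8371,-3.3557)
  v6: (1-0.213)·(1.5,-3.22) + 0.213·(0.31,-1.76) = (1.2465,-2.9090)
Perimeter = Σ |v_{i+1} − v_i|:
  edge 1→2: √(-1.8614² + 1.3062²) = 2.2739 (running 2.2739)
  edge 2→3: √(-4.3718² + 1.7197²) = 4.6979 (running 6.9718)
  edge 3→4: √(-1.5223² + -3.5141²) = 3.8296 (running 10.8014)
  edge 4→5: √(1.4202² + -3.2684²) = 3.5636 (running 14.3650)
  edge 5→6: √(4.0836² + 0.4466²) = 4.1080 (running 18.4730)
  edge 6→1: √(2.2516² + 3.3100²) = 4.0032 (running 22.4762)
Perimeter = 22.4762

Perimeter at t=0.213: 22.4762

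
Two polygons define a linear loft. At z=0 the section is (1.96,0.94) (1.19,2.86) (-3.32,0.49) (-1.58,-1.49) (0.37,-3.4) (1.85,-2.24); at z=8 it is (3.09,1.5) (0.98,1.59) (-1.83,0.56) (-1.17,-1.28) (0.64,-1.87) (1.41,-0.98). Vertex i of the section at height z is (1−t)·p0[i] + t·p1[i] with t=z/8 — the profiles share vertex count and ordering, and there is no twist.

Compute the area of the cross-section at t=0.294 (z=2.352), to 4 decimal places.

Cross-section at t=0.294: each vertex is (1-t)·p0[i] + t·p1[i].
  v1: (1-0.294)·(1.96,0.94) + 0.294·(3.09,1.5) = (2.2922,1.1046)
  v2: (1-0.294)·(1.19,2.86) + 0.294·(0.98,1.59) = (1.1283,2.4866)
  v3: (1-0.294)·(-3.32,0.49) + 0.294·(-1.83,0.56) = (-2.8819,0.5106)
  v4: (1-0.294)·(-1.58,-1.49) + 0.294·(-1.17,-1.28) = (-1.4595,-1.4283)
  v5: (1-0.294)·(0.37,-3.4) + 0.294·(0.64,-1.87) = (0.4494,-2.9502)
  v6: (1-0.294)·(1.85,-2.24) + 0.294·(1.41,-0.98) = (1.7206,-1.8696)
Shoelace sum Σ(x_i·y_{i+1} − x_{i+1}·y_i):
  i=1: 2.2922·2.4866 − 1.1283·1.1046 = +4.4536 (running +4.4536)
  i=2: 1.1283·0.5106 − -2.8819·2.4866 = +7.7424 (running +12.1959)
  i=3: -2.8819·-1.4283 − -1.4595·0.5106 = +4.8613 (running +17.0572)
  i=4: -1.4595·-2.9502 − 0.4494·-1.4283 = +4.9475 (running +22.0047)
  i=5: 0.4494·-1.8696 − 1.7206·-2.9502 = +4.2361 (running +26.2408)
  i=6: 1.7206·1.1046 − 2.2922·-1.8696 = +6.1861 (running +32.4269)
Area = |Σ|/2 = |32.4269|/2 = 16.2135

Area at t=0.294: 16.2135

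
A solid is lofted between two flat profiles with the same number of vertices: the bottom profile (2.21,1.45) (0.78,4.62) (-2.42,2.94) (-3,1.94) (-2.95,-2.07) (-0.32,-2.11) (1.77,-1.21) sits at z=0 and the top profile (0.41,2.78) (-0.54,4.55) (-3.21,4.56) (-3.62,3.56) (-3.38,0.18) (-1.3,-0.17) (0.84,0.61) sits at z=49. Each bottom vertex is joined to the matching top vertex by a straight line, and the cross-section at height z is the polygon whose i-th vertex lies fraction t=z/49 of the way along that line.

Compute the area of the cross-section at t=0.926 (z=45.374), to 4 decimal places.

Cross-section at t=0.926: each vertex is (1-t)·p0[i] + t·p1[i].
  v1: (1-0.926)·(2.21,1.45) + 0.926·(0.41,2.78) = (0.5432,2.6816)
  v2: (1-0.926)·(0.78,4.62) + 0.926·(-0.54,4.55) = (-0.4423,4.5552)
  v3: (1-0.926)·(-2.42,2.94) + 0.926·(-3.21,4.56) = (-3.1515,4.4401)
  v4: (1-0.926)·(-3,1.94) + 0.926·(-3.62,3.56) = (-3.5741,3.4401)
  v5: (1-0.926)·(-2.95,-2.07) + 0.926·(-3.38,0.18) = (-3.3482,0.0135)
  v6: (1-0.926)·(-0.32,-2.11) + 0.926·(-1.3,-0.17) = (-1.2275,-0.3136)
  v7: (1-0.926)·(1.77,-1.21) + 0.926·(0.84,0.61) = (0.9088,0.4753)
Shoelace sum Σ(x_i·y_{i+1} − x_{i+1}·y_i):
  i=1: 0.5432·4.5552 − -0.4423·2.6816 = +3.6605 (running +3.6605)
  i=2: -0.4423·4.4401 − -3.1515·4.5552 = +12.3919 (running +16.0524)
  i=3: -3.1515·3.4401 − -3.5741·4.4401 = +5.0278 (running +21.0802)
  i=4: -3.5741·0.0135 − -3.3482·3.4401 = +11.4699 (running +32.5501)
  i=5: -3.3482·-0.3136 − -1.2275·0.0135 = +1.0664 (running +33.6165)
  i=6: -1.2275·0.4753 − 0.9088·-0.3136 = -0.2985 (running +33.3181)
  i=7: 0.9088·2.6816 − 0.5432·0.4753 = +2.1789 (running +35.4969)
Area = |Σ|/2 = |35.4969|/2 = 17.7485

Area at t=0.926: 17.7485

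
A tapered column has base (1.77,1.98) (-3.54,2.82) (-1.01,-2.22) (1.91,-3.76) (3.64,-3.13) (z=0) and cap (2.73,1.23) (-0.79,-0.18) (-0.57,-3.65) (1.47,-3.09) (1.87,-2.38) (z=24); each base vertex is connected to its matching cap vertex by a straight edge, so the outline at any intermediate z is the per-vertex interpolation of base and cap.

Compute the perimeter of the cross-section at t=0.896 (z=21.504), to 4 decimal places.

Perimeter at t=0.896: 14.4035

Cross-section at t=0.896: each vertex is (1-t)·p0[i] + t·p1[i].
  v1: (1-0.896)·(1.77,1.98) + 0.896·(2.73,1.23) = (2.6302,1.3080)
  v2: (1-0.896)·(-3.54,2.82) + 0.896·(-0.79,-0.18) = (-1.0760,0.1320)
  v3: (1-0.896)·(-1.01,-2.22) + 0.896·(-0.57,-3.65) = (-0.6158,-3.5013)
  v4: (1-0.896)·(1.91,-3.76) + 0.896·(1.47,-3.09) = (1.5158,-3.1597)
  v5: (1-0.896)·(3.64,-3.13) + 0.896·(1.87,-2.38) = (2.0541,-2.4580)
Perimeter = Σ |v_{i+1} − v_i|:
  edge 1→2: √(-3.7062² + -1.1760²) = 3.8883 (running 3.8883)
  edge 2→3: √(0.4602² + -3.6333²) = 3.6623 (running 7.5506)
  edge 3→4: √(2.1315² + 0.3416²) = 2.1587 (running 9.7093)
  edge 4→5: √(0.5383² + 0.7017²) = 0.8844 (running 10.5937)
  edge 5→1: √(0.5761² + 3.7660²) = 3.8098 (running 14.4035)
Perimeter = 14.4035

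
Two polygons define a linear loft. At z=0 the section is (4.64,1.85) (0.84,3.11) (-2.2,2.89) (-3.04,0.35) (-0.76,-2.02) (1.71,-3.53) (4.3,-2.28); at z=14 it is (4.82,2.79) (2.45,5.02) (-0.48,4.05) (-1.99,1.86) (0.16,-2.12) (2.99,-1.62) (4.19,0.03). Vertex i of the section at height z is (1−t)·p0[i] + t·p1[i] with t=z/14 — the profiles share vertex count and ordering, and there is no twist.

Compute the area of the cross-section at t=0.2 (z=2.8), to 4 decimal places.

Area at t=0.2: 35.3898

Cross-section at t=0.2: each vertex is (1-t)·p0[i] + t·p1[i].
  v1: (1-0.2)·(4.64,1.85) + 0.2·(4.82,2.79) = (4.6760,2.0380)
  v2: (1-0.2)·(0.84,3.11) + 0.2·(2.45,5.02) = (1.1620,3.4920)
  v3: (1-0.2)·(-2.2,2.89) + 0.2·(-0.48,4.05) = (-1.8560,3.1220)
  v4: (1-0.2)·(-3.04,0.35) + 0.2·(-1.99,1.86) = (-2.8300,0.6520)
  v5: (1-0.2)·(-0.76,-2.02) + 0.2·(0.16,-2.12) = (-0.5760,-2.0400)
  v6: (1-0.2)·(1.71,-3.53) + 0.2·(2.99,-1.62) = (1.9660,-3.1480)
  v7: (1-0.2)·(4.3,-2.28) + 0.2·(4.19,0.03) = (4.2780,-1.8180)
Shoelace sum Σ(x_i·y_{i+1} − x_{i+1}·y_i):
  i=1: 4.6760·3.4920 − 1.1620·2.0380 = +13.9604 (running +13.9604)
  i=2: 1.1620·3.1220 − -1.8560·3.4920 = +10.1089 (running +24.0694)
  i=3: -1.8560·0.6520 − -2.8300·3.1220 = +7.6251 (running +31.6945)
  i=4: -2.8300·-2.0400 − -0.5760·0.6520 = +6.1488 (running +37.8433)
  i=5: -0.5760·-3.1480 − 1.9660·-2.0400 = +5.8239 (running +43.6671)
  i=6: 1.9660·-1.8180 − 4.2780·-3.1480 = +9.8930 (running +53.5601)
  i=7: 4.2780·2.0380 − 4.6760·-1.8180 = +17.2195 (running +70.7796)
Area = |Σ|/2 = |70.7796|/2 = 35.3898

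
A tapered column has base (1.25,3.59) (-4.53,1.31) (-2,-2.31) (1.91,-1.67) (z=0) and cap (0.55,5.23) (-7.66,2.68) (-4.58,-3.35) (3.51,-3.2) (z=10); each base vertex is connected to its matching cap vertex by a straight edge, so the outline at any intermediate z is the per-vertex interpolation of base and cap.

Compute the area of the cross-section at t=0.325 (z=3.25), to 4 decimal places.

Area at t=0.325: 34.5794

Cross-section at t=0.325: each vertex is (1-t)·p0[i] + t·p1[i].
  v1: (1-0.325)·(1.25,3.59) + 0.325·(0.55,5.23) = (1.0225,4.1230)
  v2: (1-0.325)·(-4.53,1.31) + 0.325·(-7.66,2.68) = (-5.5473,1.7553)
  v3: (1-0.325)·(-2,-2.31) + 0.325·(-4.58,-3.35) = (-2.8385,-2.6480)
  v4: (1-0.325)·(1.91,-1.67) + 0.325·(3.51,-3.2) = (2.4300,-2.1673)
Shoelace sum Σ(x_i·y_{i+1} − x_{i+1}·y_i):
  i=1: 1.0225·1.7553 − -5.5473·4.1230 = +24.6661 (running +24.6661)
  i=2: -5.5473·-2.6480 − -2.8385·1.7553 = +19.6714 (running +44.3375)
  i=3: -2.8385·-2.1673 − 2.4300·-2.6480 = +12.5864 (running +56.9238)
  i=4: 2.4300·4.1230 − 1.0225·-2.1673 = +12.2349 (running +69.1587)
Area = |Σ|/2 = |69.1587|/2 = 34.5794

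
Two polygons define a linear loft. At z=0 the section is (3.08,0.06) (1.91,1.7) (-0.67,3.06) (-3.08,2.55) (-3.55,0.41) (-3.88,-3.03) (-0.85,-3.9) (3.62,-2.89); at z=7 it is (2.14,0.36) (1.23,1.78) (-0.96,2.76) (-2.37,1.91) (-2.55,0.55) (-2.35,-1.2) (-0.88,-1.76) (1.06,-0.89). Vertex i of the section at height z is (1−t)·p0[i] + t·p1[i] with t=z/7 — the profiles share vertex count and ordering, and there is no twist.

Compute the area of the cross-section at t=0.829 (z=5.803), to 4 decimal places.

Cross-section at t=0.829: each vertex is (1-t)·p0[i] + t·p1[i].
  v1: (1-0.829)·(3.08,0.06) + 0.829·(2.14,0.36) = (2.3007,0.3087)
  v2: (1-0.829)·(1.91,1.7) + 0.829·(1.23,1.78) = (1.3463,1.7663)
  v3: (1-0.829)·(-0.67,3.06) + 0.829·(-0.96,2.76) = (-0.9104,2.8113)
  v4: (1-0.829)·(-3.08,2.55) + 0.829·(-2.37,1.91) = (-2.4914,2.0194)
  v5: (1-0.829)·(-3.55,0.41) + 0.829·(-2.55,0.55) = (-2.7210,0.5261)
  v6: (1-0.829)·(-3.88,-3.03) + 0.829·(-2.35,-1.2) = (-2.6116,-1.5129)
  v7: (1-0.829)·(-0.85,-3.9) + 0.829·(-0.88,-1.76) = (-0.8749,-2.1259)
  v8: (1-0.829)·(3.62,-2.89) + 0.829·(1.06,-0.89) = (1.4978,-1.2320)
Shoelace sum Σ(x_i·y_{i+1} − x_{i+1}·y_i):
  i=1: 2.3007·1.7663 − 1.3463·0.3087 = +3.6482 (running +3.6482)
  i=2: 1.3463·2.8113 − -0.9104·1.7663 = +5.3929 (running +9.0411)
  i=3: -0.9104·2.0194 − -2.4914·2.8113 = +5.1656 (running +14.2067)
  i=4: -2.4914·0.5261 − -2.7210·2.0194 = +4.1843 (running +18.3910)
  i=5: -2.7210·-1.5129 − -2.6116·0.5261 = +5.4906 (running +23.8815)
  i=6: -2.6116·-2.1259 − -0.8749·-1.5129 = +4.2286 (running +28.1101)
  i=7: -0.8749·-1.2320 − 1.4978·-2.1259 = +4.2620 (running +32.3721)
  i=8: 1.4978·0.3087 − 2.3007·-1.2320 = +3.2969 (running +35.6689)
Area = |Σ|/2 = |35.6689|/2 = 17.8345

Area at t=0.829: 17.8345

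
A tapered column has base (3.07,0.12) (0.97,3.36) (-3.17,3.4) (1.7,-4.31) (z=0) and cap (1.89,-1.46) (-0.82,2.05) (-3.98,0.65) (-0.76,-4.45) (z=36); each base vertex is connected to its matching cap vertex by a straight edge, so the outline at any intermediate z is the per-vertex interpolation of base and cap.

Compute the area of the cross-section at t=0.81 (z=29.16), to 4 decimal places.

Area at t=0.81: 19.7478

Cross-section at t=0.81: each vertex is (1-t)·p0[i] + t·p1[i].
  v1: (1-0.81)·(3.07,0.12) + 0.81·(1.89,-1.46) = (2.1142,-1.1598)
  v2: (1-0.81)·(0.97,3.36) + 0.81·(-0.82,2.05) = (-0.4799,2.2989)
  v3: (1-0.81)·(-3.17,3.4) + 0.81·(-3.98,0.65) = (-3.8261,1.1725)
  v4: (1-0.81)·(1.7,-4.31) + 0.81·(-0.76,-4.45) = (-0.2926,-4.4234)
Shoelace sum Σ(x_i·y_{i+1} − x_{i+1}·y_i):
  i=1: 2.1142·2.2989 − -0.4799·-1.1598 = +4.3037 (running +4.3037)
  i=2: -0.4799·1.1725 − -3.8261·2.2989 = +8.2331 (running +12.5369)
  i=3: -3.8261·-4.4234 − -0.2926·1.1725 = +17.2674 (running +29.8043)
  i=4: -0.2926·-1.1598 − 2.1142·-4.4234 = +9.6913 (running +39.4956)
Area = |Σ|/2 = |39.4956|/2 = 19.7478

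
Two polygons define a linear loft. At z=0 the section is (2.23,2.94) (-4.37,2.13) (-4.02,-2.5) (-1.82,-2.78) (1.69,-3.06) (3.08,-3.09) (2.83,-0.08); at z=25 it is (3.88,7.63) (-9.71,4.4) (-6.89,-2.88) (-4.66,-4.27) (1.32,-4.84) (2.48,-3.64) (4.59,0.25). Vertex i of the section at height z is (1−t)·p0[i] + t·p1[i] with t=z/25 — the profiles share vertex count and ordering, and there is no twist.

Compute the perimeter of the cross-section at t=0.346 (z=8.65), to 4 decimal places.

Cross-section at t=0.346: each vertex is (1-t)·p0[i] + t·p1[i].
  v1: (1-0.346)·(2.23,2.94) + 0.346·(3.88,7.63) = (2.8009,4.5627)
  v2: (1-0.346)·(-4.37,2.13) + 0.346·(-9.71,4.4) = (-6.2176,2.9154)
  v3: (1-0.346)·(-4.02,-2.5) + 0.346·(-6.89,-2.88) = (-5.0130,-2.6315)
  v4: (1-0.346)·(-1.82,-2.78) + 0.346·(-4.66,-4.27) = (-2.8026,-3.2955)
  v5: (1-0.346)·(1.69,-3.06) + 0.346·(1.32,-4.84) = (1.5620,-3.6759)
  v6: (1-0.346)·(3.08,-3.09) + 0.346·(2.48,-3.64) = (2.8724,-3.2803)
  v7: (1-0.346)·(2.83,-0.08) + 0.346·(4.59,0.25) = (3.4390,0.0342)
Perimeter = Σ |v_{i+1} − v_i|:
  edge 1→2: √(-9.0185² + -1.6473²) = 9.1678 (running 9.1678)
  edge 2→3: √(1.2046² + -5.5469²) = 5.6762 (running 14.8440)
  edge 3→4: √(2.2104² + -0.6641²) = 2.3080 (running 17.1519)
  edge 4→5: √(4.3646² + -0.3803²) = 4.3812 (running 21.5331)
  edge 5→6: √(1.3104² + 0.3956²) = 1.3688 (running 22.9019)
  edge 6→7: √(0.5666² + 3.3145²) = 3.3626 (running 26.2645)
  edge 7→1: √(-0.6381² + 4.5286²) = 4.5733 (running 30.8378)
Perimeter = 30.8378

Perimeter at t=0.346: 30.8378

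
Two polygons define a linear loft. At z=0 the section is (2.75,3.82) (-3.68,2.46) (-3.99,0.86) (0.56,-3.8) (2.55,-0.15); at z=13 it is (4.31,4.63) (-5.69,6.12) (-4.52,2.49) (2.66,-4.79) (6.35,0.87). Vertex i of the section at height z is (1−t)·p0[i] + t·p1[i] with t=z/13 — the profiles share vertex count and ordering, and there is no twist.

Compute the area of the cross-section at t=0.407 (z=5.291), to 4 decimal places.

Cross-section at t=0.407: each vertex is (1-t)·p0[i] + t·p1[i].
  v1: (1-0.407)·(2.75,3.82) + 0.407·(4.31,4.63) = (3.3849,4.1497)
  v2: (1-0.407)·(-3.68,2.46) + 0.407·(-5.69,6.12) = (-4.4981,3.9496)
  v3: (1-0.407)·(-3.99,0.86) + 0.407·(-4.52,2.49) = (-4.2057,1.5234)
  v4: (1-0.407)·(0.56,-3.8) + 0.407·(2.66,-4.79) = (1.4147,-4.2029)
  v5: (1-0.407)·(2.55,-0.15) + 0.407·(6.35,0.87) = (4.0966,0.2651)
Shoelace sum Σ(x_i·y_{i+1} − x_{i+1}·y_i):
  i=1: 3.3849·3.9496 − -4.4981·4.1497 = +32.0347 (running +32.0347)
  i=2: -4.4981·1.5234 − -4.2057·3.9496 = +9.7586 (running +41.7932)
  i=3: -4.2057·-4.2029 − 1.4147·1.5234 = +15.5211 (running +57.3143)
  i=4: 1.4147·0.2651 − 4.0966·-4.2029 = +17.5928 (running +74.9072)
  i=5: 4.0966·4.1497 − 3.3849·0.2651 = +16.1021 (running +91.0092)
Area = |Σ|/2 = |91.0092|/2 = 45.5046

Area at t=0.407: 45.5046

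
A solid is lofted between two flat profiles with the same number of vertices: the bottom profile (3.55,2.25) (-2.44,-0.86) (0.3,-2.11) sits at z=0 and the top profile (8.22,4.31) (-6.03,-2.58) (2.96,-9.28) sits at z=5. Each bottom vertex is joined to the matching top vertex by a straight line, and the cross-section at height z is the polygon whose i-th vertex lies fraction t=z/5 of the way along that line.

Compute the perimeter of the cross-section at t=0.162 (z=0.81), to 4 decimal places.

Perimeter at t=0.162: 19.3963

Cross-section at t=0.162: each vertex is (1-t)·p0[i] + t·p1[i].
  v1: (1-0.162)·(3.55,2.25) + 0.162·(8.22,4.31) = (4.3065,2.5837)
  v2: (1-0.162)·(-2.44,-0.86) + 0.162·(-6.03,-2.58) = (-3.0216,-1.1386)
  v3: (1-0.162)·(0.3,-2.11) + 0.162·(2.96,-9.28) = (0.7309,-3.2715)
Perimeter = Σ |v_{i+1} − v_i|:
  edge 1→2: √(-7.3281² + -3.7224²) = 8.2193 (running 8.2193)
  edge 2→3: √(3.7525² + -2.1329²) = 4.3163 (running 12.5356)
  edge 3→1: √(3.5756² + 5.8553²) = 6.8607 (running 19.3963)
Perimeter = 19.3963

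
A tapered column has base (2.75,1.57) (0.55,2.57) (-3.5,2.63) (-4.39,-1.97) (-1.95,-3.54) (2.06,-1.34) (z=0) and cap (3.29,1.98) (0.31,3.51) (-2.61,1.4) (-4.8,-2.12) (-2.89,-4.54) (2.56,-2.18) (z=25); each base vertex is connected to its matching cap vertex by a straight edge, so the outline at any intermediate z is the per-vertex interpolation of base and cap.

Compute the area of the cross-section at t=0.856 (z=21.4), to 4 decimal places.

Area at t=0.856: 38.1242

Cross-section at t=0.856: each vertex is (1-t)·p0[i] + t·p1[i].
  v1: (1-0.856)·(2.75,1.57) + 0.856·(3.29,1.98) = (3.2122,1.9210)
  v2: (1-0.856)·(0.55,2.57) + 0.856·(0.31,3.51) = (0.3446,3.3746)
  v3: (1-0.856)·(-3.5,2.63) + 0.856·(-2.61,1.4) = (-2.7382,1.5771)
  v4: (1-0.856)·(-4.39,-1.97) + 0.856·(-4.8,-2.12) = (-4.7410,-2.0984)
  v5: (1-0.856)·(-1.95,-3.54) + 0.856·(-2.89,-4.54) = (-2.7546,-4.3960)
  v6: (1-0.856)·(2.06,-1.34) + 0.856·(2.56,-2.18) = (2.4880,-2.0590)
Shoelace sum Σ(x_i·y_{i+1} − x_{i+1}·y_i):
  i=1: 3.2122·3.3746 − 0.3446·1.9210 = +10.1783 (running +10.1783)
  i=2: 0.3446·1.5771 − -2.7382·3.3746 = +9.7837 (running +19.9620)
  i=3: -2.7382·-2.0984 − -4.7410·1.5771 = +13.2228 (running +33.1848)
  i=4: -4.7410·-4.3960 − -2.7546·-2.0984 = +15.0609 (running +48.2457)
  i=5: -2.7546·-2.0590 − 2.4880·-4.3960 = +16.6092 (running +64.8549)
  i=6: 2.4880·1.9210 − 3.2122·-2.0590 = +11.3935 (running +76.2484)
Area = |Σ|/2 = |76.2484|/2 = 38.1242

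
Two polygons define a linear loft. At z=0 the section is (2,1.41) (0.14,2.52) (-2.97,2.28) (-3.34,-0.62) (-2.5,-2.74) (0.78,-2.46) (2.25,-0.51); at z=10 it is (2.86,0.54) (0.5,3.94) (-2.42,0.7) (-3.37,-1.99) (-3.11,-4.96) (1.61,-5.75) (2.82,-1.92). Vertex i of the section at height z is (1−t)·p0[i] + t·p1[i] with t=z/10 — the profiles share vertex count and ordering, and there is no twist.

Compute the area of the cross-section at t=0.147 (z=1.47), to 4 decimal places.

Area at t=0.147: 26.1563

Cross-section at t=0.147: each vertex is (1-t)·p0[i] + t·p1[i].
  v1: (1-0.147)·(2,1.41) + 0.147·(2.86,0.54) = (2.1264,1.2821)
  v2: (1-0.147)·(0.14,2.52) + 0.147·(0.5,3.94) = (0.1929,2.7287)
  v3: (1-0.147)·(-2.97,2.28) + 0.147·(-2.42,0.7) = (-2.8891,2.0477)
  v4: (1-0.147)·(-3.34,-0.62) + 0.147·(-3.37,-1.99) = (-3.3444,-0.8214)
  v5: (1-0.147)·(-2.5,-2.74) + 0.147·(-3.11,-4.96) = (-2.5897,-3.0663)
  v6: (1-0.147)·(0.78,-2.46) + 0.147·(1.61,-5.75) = (0.9020,-2.9436)
  v7: (1-0.147)·(2.25,-0.51) + 0.147·(2.82,-1.92) = (2.3338,-0.7173)
Shoelace sum Σ(x_i·y_{i+1} − x_{i+1}·y_i):
  i=1: 2.1264·2.7287 − 0.1929·1.2821 = +5.5551 (running +5.5551)
  i=2: 0.1929·2.0477 − -2.8891·2.7287 = +8.2788 (running +13.8339)
  i=3: -2.8891·-0.8214 − -3.3444·2.0477 = +9.2216 (running +23.0555)
  i=4: -3.3444·-3.0663 − -2.5897·-0.8214 = +8.1280 (running +31.1835)
  i=5: -2.5897·-2.9436 − 0.9020·-3.0663 = +10.3889 (running +41.5724)
  i=6: 0.9020·-0.7173 − 2.3338·-2.9436 = +6.2228 (running +47.7952)
  i=7: 2.3338·1.2821 − 2.1264·-0.7173 = +4.5174 (running +52.3126)
Area = |Σ|/2 = |52.3126|/2 = 26.1563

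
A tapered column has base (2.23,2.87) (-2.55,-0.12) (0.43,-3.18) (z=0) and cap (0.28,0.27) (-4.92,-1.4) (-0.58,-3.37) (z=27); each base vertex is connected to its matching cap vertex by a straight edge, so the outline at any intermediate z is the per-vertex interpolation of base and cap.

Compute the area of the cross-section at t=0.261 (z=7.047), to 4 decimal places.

Cross-section at t=0.261: each vertex is (1-t)·p0[i] + t·p1[i].
  v1: (1-0.261)·(2.23,2.87) + 0.261·(0.28,0.27) = (1.7210,2.1914)
  v2: (1-0.261)·(-2.55,-0.12) + 0.261·(-4.92,-1.4) = (-3.1686,-0.4541)
  v3: (1-0.261)·(0.43,-3.18) + 0.261·(-0.58,-3.37) = (0.1664,-3.2296)
Shoelace sum Σ(x_i·y_{i+1} − x_{i+1}·y_i):
  i=1: 1.7210·-0.4541 − -3.1686·2.1914 = +6.1621 (running +6.1621)
  i=2: -3.1686·-3.2296 − 0.1664·-0.4541 = +10.3087 (running +16.4708)
  i=3: 0.1664·2.1914 − 1.7210·-3.2296 = +5.9229 (running +22.3938)
Area = |Σ|/2 = |22.3938|/2 = 11.1969

Area at t=0.261: 11.1969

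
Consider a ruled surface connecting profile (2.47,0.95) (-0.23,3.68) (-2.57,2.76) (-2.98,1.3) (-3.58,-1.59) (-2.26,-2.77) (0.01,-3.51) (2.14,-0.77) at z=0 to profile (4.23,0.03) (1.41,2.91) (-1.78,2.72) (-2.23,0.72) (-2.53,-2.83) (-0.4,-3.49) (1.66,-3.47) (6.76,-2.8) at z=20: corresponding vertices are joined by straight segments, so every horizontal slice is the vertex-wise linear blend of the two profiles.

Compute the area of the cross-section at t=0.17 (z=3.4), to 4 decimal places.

Area at t=0.17: 31.0203

Cross-section at t=0.17: each vertex is (1-t)·p0[i] + t·p1[i].
  v1: (1-0.17)·(2.47,0.95) + 0.17·(4.23,0.03) = (2.7692,0.7936)
  v2: (1-0.17)·(-0.23,3.68) + 0.17·(1.41,2.91) = (0.0488,3.5491)
  v3: (1-0.17)·(-2.57,2.76) + 0.17·(-1.78,2.72) = (-2.4357,2.7532)
  v4: (1-0.17)·(-2.98,1.3) + 0.17·(-2.23,0.72) = (-2.8525,1.2014)
  v5: (1-0.17)·(-3.58,-1.59) + 0.17·(-2.53,-2.83) = (-3.4015,-1.8008)
  v6: (1-0.17)·(-2.26,-2.77) + 0.17·(-0.4,-3.49) = (-1.9438,-2.8924)
  v7: (1-0.17)·(0.01,-3.51) + 0.17·(1.66,-3.47) = (0.2905,-3.5032)
  v8: (1-0.17)·(2.14,-0.77) + 0.17·(6.76,-2.8) = (2.9254,-1.1151)
Shoelace sum Σ(x_i·y_{i+1} − x_{i+1}·y_i):
  i=1: 2.7692·3.5491 − 0.0488·0.7936 = +9.7894 (running +9.7894)
  i=2: 0.0488·2.7532 − -2.4357·3.5491 = +8.7789 (running +18.5683)
  i=3: -2.4357·1.2014 − -2.8525·2.7532 = +4.9273 (running +23.4956)
  i=4: -2.8525·-1.8008 − -3.4015·1.2014 = +9.2233 (running +32.7189)
  i=5: -3.4015·-2.8924 − -1.9438·-1.8008 = +6.3381 (running +39.0570)
  i=6: -1.9438·-3.5032 − 0.2905·-2.8924 = +7.6498 (running +46.7068)
  i=7: 0.2905·-1.1151 − 2.9254·-3.5032 = +9.9243 (running +56.6311)
  i=8: 2.9254·0.7936 − 2.7692·-1.1151 = +5.4095 (running +62.0407)
Area = |Σ|/2 = |62.0407|/2 = 31.0203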